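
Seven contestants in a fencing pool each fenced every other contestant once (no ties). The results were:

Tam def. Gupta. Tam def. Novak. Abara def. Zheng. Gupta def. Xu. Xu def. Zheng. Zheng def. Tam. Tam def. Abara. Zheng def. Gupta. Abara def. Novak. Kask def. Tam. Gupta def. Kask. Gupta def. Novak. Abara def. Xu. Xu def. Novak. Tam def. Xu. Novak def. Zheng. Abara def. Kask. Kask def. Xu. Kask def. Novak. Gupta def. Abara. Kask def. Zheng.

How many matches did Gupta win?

4

Gupta's results: beat Kask, Novak, Abara, Xu; lost to Zheng, Tam.
That is 4 wins.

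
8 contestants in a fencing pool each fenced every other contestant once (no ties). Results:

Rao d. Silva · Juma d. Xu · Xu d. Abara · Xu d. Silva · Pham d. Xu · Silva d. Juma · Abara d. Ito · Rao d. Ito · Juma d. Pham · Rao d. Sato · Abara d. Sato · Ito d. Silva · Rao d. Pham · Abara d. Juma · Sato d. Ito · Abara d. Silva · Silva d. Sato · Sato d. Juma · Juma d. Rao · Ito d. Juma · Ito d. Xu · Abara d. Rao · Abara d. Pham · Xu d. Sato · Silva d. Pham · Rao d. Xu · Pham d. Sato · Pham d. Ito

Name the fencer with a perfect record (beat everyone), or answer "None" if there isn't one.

None

Highest win total is Abara with 6 (out of 7 possible).
Abara lost to Xu, so no fencer went undefeated.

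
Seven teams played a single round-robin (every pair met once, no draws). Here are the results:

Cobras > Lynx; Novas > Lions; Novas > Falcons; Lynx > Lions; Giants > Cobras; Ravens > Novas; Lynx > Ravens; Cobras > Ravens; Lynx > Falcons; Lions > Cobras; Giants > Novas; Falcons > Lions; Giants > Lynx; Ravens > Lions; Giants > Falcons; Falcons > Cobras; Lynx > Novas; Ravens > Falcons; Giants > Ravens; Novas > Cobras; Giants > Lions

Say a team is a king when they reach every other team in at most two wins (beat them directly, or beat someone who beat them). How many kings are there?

Lynx cannot reach Giants in two steps.
Falcons cannot reach Giants, Novas in two steps.
Giants reaches everyone (king).
Lions cannot reach Falcons, Giants, Novas in two steps.
Cobras cannot reach Giants in two steps.
Novas cannot reach Giants in two steps.
Ravens cannot reach Lynx, Giants in two steps.
Kings: Giants — 1.

1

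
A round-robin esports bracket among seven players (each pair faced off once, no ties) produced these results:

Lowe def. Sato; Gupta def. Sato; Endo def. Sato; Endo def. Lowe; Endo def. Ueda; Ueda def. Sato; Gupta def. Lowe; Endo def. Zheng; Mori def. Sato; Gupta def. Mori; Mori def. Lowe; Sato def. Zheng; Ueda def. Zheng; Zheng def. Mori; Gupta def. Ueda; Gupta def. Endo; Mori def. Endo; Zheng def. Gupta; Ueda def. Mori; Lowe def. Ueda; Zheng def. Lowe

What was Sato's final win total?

Sato's results: beat Zheng; lost to Endo, Mori, Ueda, Lowe, Gupta.
That is 1 win.

1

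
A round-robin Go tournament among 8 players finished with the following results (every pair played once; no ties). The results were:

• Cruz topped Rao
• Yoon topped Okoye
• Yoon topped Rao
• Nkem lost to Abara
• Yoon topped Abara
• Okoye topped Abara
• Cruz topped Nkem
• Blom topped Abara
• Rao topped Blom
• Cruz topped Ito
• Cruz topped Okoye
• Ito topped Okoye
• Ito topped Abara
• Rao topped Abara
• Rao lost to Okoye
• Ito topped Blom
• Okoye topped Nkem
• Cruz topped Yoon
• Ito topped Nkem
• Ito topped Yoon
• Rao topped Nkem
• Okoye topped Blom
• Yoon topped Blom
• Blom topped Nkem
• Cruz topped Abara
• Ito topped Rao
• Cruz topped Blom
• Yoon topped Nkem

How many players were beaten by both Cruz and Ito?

Cruz beat: Yoon, Rao, Ito, Nkem, Okoye, Blom, Abara.
Ito beat: Yoon, Rao, Nkem, Okoye, Blom, Abara.
Both beat: Yoon, Rao, Nkem, Okoye, Blom, Abara — 6.

6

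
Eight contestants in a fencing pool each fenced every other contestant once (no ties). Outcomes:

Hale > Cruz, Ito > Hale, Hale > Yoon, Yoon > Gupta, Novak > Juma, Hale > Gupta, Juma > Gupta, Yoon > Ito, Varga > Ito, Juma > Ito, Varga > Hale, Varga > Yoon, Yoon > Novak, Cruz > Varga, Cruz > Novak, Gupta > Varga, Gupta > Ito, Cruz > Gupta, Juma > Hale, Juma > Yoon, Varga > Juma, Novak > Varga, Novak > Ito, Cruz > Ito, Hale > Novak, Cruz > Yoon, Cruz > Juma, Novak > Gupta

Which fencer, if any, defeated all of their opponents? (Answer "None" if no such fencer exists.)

Highest win total is Cruz with 6 (out of 7 possible).
Cruz lost to Hale, so no fencer went undefeated.

None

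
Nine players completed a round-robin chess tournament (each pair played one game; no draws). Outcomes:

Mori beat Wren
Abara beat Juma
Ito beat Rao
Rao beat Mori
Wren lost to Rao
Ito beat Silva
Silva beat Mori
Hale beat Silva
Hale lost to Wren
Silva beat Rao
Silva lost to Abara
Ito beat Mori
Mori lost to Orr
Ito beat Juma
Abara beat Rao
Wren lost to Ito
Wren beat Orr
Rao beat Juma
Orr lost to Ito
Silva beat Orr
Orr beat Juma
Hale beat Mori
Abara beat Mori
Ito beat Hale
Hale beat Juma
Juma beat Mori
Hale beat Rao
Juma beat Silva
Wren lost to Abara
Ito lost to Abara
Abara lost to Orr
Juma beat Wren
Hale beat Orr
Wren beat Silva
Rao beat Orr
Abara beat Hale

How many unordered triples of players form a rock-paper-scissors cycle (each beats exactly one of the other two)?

14

Win totals: Wren 3, Mori 1, Juma 3, Rao 4, Hale 5, Orr 3, Silva 3, Ito 7, Abara 7.
A player with w wins dominates both others in C(w,2) triples; summing gives 3 + 0 + 3 + 6 + 10 + 3 + 3 + 21 + 21 = 70 transitive triples.
Total triples C(9,3) = 84, so cyclic triples = 84 − 70 = 14.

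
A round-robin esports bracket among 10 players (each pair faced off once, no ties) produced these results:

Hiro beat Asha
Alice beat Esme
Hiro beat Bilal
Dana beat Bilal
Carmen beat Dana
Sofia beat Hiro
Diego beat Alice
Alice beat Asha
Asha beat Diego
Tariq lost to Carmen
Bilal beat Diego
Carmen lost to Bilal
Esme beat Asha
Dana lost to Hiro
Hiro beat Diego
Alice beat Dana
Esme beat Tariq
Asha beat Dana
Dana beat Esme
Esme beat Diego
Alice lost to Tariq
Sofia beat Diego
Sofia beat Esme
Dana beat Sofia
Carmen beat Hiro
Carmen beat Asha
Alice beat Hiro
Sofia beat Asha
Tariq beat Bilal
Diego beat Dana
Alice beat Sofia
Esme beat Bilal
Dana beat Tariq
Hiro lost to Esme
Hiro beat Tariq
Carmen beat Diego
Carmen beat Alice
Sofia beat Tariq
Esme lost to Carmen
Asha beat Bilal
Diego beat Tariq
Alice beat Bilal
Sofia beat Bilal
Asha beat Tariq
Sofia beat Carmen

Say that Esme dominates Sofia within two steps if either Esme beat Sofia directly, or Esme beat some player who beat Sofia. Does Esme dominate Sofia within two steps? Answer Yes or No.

No

Esme did not beat Sofia directly.
Esme beat Tariq, Hiro, Asha, Bilal, Diego, but each of them lost to Sofia. No two-step path.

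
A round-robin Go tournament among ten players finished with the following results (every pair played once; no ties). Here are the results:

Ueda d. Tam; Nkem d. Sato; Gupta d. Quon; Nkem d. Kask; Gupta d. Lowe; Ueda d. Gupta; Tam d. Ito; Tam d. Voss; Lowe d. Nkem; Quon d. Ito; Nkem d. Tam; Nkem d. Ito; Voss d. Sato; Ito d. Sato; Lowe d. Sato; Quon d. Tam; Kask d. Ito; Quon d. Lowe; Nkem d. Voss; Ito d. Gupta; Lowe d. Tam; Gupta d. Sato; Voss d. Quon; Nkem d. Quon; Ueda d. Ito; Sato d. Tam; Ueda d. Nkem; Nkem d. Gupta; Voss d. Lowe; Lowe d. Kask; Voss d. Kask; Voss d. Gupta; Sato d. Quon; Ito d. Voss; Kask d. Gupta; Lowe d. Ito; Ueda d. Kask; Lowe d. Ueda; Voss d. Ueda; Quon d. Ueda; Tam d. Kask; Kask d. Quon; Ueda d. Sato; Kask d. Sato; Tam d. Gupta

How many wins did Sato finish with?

Sato's results: beat Quon, Tam; lost to Gupta, Nkem, Voss, Kask, Ueda, Ito, Lowe.
That is 2 wins.

2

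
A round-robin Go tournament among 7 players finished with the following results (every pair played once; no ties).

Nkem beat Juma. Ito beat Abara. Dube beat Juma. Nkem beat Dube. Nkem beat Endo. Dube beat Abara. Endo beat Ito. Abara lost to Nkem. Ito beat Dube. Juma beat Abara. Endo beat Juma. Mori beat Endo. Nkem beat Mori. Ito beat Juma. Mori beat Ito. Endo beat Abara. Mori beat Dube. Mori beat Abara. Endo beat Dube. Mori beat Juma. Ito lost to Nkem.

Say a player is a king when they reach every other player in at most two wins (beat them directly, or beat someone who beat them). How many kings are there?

1

Nkem reaches everyone (king).
Mori cannot reach Nkem in two steps.
Abara cannot reach Nkem, Mori, Dube, Juma, Ito, Endo in two steps.
Dube cannot reach Nkem, Mori, Ito, Endo in two steps.
Juma cannot reach Nkem, Mori, Dube, Ito, Endo in two steps.
Ito cannot reach Nkem, Mori, Endo in two steps.
Endo cannot reach Nkem, Mori in two steps.
Kings: Nkem — 1.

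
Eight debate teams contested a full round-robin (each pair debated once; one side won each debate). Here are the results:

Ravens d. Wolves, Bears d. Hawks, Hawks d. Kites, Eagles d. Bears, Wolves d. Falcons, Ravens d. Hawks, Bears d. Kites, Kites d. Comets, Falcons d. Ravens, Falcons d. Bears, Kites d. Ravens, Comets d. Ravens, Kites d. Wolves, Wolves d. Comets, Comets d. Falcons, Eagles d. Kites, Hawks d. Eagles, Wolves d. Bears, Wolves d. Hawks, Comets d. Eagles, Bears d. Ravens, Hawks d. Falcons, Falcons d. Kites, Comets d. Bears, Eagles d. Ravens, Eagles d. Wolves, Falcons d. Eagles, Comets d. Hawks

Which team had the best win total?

Win totals: Ravens 2, Bears 3, Hawks 3, Eagles 4, Kites 3, Falcons 4, Comets 5, Wolves 4.
Comets leads with 5 wins (next highest: 4).

Comets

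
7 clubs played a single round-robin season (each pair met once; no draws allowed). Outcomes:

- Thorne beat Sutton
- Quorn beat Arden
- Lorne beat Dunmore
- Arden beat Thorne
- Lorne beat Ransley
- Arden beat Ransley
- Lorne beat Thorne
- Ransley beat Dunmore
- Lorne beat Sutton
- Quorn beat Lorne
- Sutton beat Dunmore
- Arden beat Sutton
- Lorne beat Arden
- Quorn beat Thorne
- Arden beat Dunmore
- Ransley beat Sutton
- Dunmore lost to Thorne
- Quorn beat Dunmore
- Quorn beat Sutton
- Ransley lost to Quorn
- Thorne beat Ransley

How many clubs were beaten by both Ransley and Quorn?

2

Ransley beat: Sutton, Dunmore.
Quorn beat: Sutton, Arden, Dunmore, Ransley, Thorne, Lorne.
Both beat: Sutton, Dunmore — 2.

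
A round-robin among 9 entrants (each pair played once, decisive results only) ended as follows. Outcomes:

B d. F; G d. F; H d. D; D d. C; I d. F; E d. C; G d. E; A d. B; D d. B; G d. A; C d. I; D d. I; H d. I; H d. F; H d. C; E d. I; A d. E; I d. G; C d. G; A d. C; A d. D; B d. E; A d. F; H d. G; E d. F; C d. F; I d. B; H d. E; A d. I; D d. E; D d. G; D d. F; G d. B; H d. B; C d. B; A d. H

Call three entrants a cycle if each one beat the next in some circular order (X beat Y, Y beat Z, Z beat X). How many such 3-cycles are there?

8

Win totals: A 7, B 2, C 4, D 6, E 3, F 0, G 4, H 7, I 3.
An entrant with w wins dominates both others in C(w,2) triples; summing gives 21 + 1 + 6 + 15 + 3 + 0 + 6 + 21 + 3 = 76 transitive triples.
Total triples C(9,3) = 84, so cyclic triples = 84 − 76 = 8.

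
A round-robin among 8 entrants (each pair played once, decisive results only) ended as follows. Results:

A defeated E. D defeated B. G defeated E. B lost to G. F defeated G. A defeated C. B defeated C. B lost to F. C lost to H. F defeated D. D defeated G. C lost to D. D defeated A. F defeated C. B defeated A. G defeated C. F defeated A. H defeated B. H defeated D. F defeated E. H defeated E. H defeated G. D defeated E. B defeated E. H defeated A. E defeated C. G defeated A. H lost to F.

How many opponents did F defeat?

7

F's results: beat A, B, C, D, E, G, H; lost to no one.
That is 7 wins.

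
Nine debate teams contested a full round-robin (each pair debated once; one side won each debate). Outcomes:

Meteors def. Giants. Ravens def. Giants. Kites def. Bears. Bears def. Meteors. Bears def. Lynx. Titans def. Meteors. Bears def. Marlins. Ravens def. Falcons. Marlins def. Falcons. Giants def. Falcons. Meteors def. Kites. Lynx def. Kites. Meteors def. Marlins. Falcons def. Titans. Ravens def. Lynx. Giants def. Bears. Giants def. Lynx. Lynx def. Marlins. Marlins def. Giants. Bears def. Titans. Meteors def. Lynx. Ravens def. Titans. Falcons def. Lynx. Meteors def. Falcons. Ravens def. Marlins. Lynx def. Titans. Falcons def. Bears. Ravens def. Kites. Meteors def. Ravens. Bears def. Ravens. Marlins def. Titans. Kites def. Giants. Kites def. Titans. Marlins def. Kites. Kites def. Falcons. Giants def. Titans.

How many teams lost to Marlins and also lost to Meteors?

Marlins beat: Kites, Falcons, Titans, Giants.
Meteors beat: Marlins, Kites, Ravens, Falcons, Giants, Lynx.
Both beat: Kites, Falcons, Giants — 3.

3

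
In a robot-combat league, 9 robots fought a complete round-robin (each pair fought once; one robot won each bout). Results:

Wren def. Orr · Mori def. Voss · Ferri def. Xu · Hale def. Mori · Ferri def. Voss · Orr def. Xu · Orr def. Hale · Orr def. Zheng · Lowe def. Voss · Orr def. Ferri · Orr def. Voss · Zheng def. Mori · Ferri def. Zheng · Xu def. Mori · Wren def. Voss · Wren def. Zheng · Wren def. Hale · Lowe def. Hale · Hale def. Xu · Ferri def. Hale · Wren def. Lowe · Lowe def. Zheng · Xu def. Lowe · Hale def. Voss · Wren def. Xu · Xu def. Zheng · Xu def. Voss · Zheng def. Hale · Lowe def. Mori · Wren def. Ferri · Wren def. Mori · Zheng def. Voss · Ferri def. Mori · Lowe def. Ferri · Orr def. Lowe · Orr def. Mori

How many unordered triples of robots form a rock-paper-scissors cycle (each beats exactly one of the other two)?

3

Win totals: Mori 1, Xu 4, Ferri 5, Voss 0, Lowe 5, Orr 7, Wren 8, Hale 3, Zheng 3.
A robot with w wins dominates both others in C(w,2) triples; summing gives 0 + 6 + 10 + 0 + 10 + 21 + 28 + 3 + 3 = 81 transitive triples.
Total triples C(9,3) = 84, so cyclic triples = 84 − 81 = 3.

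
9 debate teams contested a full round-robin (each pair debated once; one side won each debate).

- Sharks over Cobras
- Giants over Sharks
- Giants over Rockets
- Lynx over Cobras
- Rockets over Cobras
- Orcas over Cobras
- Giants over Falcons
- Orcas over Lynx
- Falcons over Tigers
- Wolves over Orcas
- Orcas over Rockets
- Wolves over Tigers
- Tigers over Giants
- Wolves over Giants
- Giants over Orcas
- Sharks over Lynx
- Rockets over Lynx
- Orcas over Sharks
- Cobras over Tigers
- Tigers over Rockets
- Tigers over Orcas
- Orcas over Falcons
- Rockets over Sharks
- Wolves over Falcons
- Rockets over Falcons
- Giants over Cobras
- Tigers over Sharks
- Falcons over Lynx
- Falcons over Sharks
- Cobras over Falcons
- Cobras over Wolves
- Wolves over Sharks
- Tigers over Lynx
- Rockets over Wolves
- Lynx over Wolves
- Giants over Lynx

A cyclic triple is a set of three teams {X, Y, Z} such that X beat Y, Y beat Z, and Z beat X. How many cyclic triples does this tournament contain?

21

Win totals: Orcas 5, Wolves 5, Sharks 2, Cobras 3, Lynx 2, Falcons 3, Rockets 5, Giants 6, Tigers 5.
A team with w wins dominates both others in C(w,2) triples; summing gives 10 + 10 + 1 + 3 + 1 + 3 + 10 + 15 + 10 = 63 transitive triples.
Total triples C(9,3) = 84, so cyclic triples = 84 − 63 = 21.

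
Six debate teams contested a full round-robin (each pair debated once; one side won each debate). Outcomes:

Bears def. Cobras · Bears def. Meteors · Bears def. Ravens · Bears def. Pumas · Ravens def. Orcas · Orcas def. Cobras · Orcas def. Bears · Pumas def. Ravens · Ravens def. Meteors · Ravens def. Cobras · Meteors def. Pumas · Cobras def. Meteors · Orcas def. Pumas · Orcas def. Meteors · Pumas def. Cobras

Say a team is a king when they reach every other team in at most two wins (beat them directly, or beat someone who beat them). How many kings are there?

3

Pumas cannot reach Bears in two steps.
Meteors cannot reach Orcas, Bears in two steps.
Ravens reaches everyone (king).
Orcas reaches everyone (king).
Cobras cannot reach Ravens, Orcas, Bears in two steps.
Bears reaches everyone (king).
Kings: Ravens, Orcas, Bears — 3.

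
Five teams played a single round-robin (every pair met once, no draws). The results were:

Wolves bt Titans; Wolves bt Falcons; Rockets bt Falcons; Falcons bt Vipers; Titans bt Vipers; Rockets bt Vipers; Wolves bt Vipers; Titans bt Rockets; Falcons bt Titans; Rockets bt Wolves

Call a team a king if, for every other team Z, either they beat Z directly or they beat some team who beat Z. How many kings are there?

Falcons cannot reach Wolves in two steps.
Wolves reaches everyone (king).
Vipers cannot reach Falcons, Wolves, Rockets, Titans in two steps.
Rockets reaches everyone (king).
Titans reaches everyone (king).
Kings: Wolves, Rockets, Titans — 3.

3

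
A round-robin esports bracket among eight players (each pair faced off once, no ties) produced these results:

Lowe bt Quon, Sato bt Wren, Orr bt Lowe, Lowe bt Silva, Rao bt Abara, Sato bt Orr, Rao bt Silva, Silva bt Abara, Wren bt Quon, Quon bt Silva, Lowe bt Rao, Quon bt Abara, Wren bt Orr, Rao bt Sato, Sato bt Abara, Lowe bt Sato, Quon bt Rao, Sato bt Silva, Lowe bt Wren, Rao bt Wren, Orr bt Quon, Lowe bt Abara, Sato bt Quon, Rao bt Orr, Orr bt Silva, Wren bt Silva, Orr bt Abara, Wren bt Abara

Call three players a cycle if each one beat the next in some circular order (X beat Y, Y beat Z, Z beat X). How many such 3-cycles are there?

6

Win totals: Silva 1, Rao 5, Lowe 6, Abara 0, Wren 4, Sato 5, Orr 4, Quon 3.
A player with w wins dominates both others in C(w,2) triples; summing gives 0 + 10 + 15 + 0 + 6 + 10 + 6 + 3 = 50 transitive triples.
Total triples C(8,3) = 56, so cyclic triples = 56 − 50 = 6.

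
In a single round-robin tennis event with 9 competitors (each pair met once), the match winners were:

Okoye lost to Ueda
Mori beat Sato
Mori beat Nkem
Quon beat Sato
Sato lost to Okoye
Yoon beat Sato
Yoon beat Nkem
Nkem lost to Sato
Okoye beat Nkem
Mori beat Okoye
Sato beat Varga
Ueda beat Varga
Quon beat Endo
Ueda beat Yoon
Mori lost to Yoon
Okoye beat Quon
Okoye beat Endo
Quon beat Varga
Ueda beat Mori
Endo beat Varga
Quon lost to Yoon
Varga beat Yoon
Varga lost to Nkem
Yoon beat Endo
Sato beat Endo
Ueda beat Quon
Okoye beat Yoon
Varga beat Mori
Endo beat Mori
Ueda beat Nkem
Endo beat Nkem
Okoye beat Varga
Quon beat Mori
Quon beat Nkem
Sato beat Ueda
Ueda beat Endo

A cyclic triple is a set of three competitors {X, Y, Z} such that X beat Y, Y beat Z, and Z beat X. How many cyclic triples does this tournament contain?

Win totals: Nkem 1, Okoye 6, Endo 3, Quon 5, Yoon 5, Varga 2, Mori 3, Sato 4, Ueda 7.
A competitor with w wins dominates both others in C(w,2) triples; summing gives 0 + 15 + 3 + 10 + 10 + 1 + 3 + 6 + 21 = 69 transitive triples.
Total triples C(9,3) = 84, so cyclic triples = 84 − 69 = 15.

15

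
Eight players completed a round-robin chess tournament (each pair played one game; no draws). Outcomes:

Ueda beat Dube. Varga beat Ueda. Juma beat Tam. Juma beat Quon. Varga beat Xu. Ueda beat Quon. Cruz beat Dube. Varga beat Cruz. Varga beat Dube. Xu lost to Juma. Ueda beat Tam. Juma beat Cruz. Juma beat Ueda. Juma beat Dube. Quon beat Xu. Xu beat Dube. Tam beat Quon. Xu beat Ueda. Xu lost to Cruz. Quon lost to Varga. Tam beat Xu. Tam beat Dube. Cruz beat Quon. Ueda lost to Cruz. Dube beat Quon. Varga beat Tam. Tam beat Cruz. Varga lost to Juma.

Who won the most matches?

Win totals: Cruz 4, Varga 6, Ueda 3, Juma 7, Xu 2, Dube 1, Tam 4, Quon 1.
Juma leads with 7 wins (next highest: 6).

Juma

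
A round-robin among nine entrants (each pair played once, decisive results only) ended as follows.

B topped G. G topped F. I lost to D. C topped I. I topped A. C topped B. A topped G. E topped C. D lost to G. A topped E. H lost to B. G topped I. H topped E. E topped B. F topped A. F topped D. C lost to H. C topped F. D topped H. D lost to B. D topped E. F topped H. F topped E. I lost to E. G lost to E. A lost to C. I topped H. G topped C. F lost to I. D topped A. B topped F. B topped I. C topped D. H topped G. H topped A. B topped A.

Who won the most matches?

B

Win totals: A 2, B 6, C 5, D 4, E 4, F 4, G 4, H 4, I 3.
B leads with 6 wins (next highest: 5).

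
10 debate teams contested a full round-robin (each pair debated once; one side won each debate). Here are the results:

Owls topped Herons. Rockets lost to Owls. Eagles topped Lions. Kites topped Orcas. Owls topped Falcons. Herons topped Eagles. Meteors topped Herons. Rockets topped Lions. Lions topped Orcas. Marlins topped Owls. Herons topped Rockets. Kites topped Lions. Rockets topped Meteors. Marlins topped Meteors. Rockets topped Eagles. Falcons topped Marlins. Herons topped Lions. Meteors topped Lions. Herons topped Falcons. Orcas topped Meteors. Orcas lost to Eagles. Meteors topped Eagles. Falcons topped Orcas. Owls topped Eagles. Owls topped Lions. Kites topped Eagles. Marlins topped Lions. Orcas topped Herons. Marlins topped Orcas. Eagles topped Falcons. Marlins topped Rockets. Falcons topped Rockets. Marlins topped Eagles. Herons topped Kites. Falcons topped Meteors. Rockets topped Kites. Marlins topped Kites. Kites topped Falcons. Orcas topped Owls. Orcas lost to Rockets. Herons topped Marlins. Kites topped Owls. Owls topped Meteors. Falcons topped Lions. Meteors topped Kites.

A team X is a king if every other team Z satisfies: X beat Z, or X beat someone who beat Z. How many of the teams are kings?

7

Eagles cannot reach Kites in two steps.
Herons reaches everyone (king).
Marlins reaches everyone (king).
Kites reaches everyone (king).
Rockets cannot reach Marlins in two steps.
Lions cannot reach Eagles, Marlins, Kites, Rockets, Falcons in two steps.
Meteors reaches everyone (king).
Falcons reaches everyone (king).
Owls reaches everyone (king).
Orcas reaches everyone (king).
Kings: Herons, Marlins, Kites, Meteors, Falcons, Owls, Orcas — 7.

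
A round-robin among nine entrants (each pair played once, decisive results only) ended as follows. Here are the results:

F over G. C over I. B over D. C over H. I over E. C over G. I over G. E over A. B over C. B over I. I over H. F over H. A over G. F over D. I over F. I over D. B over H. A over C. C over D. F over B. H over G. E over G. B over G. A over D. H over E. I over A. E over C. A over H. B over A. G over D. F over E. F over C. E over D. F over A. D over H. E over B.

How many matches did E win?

5

E's results: beat A, B, C, D, G; lost to F, H, I.
That is 5 wins.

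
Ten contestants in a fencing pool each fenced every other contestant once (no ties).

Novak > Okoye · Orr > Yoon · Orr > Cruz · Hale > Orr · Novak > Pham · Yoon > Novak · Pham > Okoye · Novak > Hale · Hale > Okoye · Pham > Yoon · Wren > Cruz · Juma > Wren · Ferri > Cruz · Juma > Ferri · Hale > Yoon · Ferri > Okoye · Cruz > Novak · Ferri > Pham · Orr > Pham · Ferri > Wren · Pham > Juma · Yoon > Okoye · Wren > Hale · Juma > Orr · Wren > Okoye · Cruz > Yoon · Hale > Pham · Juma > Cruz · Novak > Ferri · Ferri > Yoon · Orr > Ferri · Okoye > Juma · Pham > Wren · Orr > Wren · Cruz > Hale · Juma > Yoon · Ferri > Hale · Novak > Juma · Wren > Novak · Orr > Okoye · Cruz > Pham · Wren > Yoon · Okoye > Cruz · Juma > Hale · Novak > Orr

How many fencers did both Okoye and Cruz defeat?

0

Okoye beat: Juma, Cruz.
Cruz beat: Hale, Yoon, Novak, Pham.
No one was beaten by both.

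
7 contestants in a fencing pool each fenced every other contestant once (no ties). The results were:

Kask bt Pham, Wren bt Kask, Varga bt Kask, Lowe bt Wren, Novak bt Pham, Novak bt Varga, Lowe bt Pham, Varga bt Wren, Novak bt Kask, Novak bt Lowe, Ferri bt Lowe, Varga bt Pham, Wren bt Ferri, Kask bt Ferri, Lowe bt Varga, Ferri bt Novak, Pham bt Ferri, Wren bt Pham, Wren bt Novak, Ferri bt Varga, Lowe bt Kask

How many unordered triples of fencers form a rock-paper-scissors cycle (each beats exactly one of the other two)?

10

Win totals: Ferri 3, Wren 4, Novak 4, Pham 1, Lowe 4, Varga 3, Kask 2.
A fencer with w wins dominates both others in C(w,2) triples; summing gives 3 + 6 + 6 + 0 + 6 + 3 + 1 = 25 transitive triples.
Total triples C(7,3) = 35, so cyclic triples = 35 − 25 = 10.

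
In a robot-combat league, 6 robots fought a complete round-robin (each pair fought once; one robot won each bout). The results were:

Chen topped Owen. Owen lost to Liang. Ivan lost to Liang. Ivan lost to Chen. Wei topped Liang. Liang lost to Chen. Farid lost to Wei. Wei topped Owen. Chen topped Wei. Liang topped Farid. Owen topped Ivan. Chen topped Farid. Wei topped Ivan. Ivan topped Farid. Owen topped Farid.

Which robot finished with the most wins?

Chen

Win totals: Ivan 1, Liang 3, Wei 4, Chen 5, Owen 2, Farid 0.
Chen leads with 5 wins (next highest: 4).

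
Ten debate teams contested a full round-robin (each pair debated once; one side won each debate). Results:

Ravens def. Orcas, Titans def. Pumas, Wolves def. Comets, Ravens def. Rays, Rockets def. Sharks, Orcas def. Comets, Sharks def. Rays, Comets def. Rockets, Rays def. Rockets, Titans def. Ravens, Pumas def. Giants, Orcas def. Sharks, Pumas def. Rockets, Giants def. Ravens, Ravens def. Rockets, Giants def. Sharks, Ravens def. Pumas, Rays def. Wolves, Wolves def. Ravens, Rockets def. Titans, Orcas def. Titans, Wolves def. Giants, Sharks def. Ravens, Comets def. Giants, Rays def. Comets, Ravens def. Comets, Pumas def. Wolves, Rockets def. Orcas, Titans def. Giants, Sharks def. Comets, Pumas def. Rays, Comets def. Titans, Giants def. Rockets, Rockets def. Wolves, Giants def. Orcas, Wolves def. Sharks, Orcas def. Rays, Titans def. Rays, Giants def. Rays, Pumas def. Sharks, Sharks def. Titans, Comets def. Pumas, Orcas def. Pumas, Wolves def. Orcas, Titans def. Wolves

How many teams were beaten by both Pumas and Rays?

Pumas beat: Sharks, Wolves, Rays, Giants, Rockets.
Rays beat: Comets, Wolves, Rockets.
Both beat: Wolves, Rockets — 2.

2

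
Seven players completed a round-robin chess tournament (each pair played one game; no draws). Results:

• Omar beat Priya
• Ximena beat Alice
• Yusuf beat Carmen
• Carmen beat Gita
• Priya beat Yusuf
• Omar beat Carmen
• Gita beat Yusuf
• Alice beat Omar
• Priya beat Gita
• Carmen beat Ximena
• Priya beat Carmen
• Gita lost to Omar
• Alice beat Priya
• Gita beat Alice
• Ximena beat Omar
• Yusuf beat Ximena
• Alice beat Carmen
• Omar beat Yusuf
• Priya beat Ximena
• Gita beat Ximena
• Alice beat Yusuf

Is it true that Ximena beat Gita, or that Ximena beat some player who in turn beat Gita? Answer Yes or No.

Yes

Ximena did not beat Gita directly.
Ximena beat Alice, Omar. Of those, Omar beat Gita.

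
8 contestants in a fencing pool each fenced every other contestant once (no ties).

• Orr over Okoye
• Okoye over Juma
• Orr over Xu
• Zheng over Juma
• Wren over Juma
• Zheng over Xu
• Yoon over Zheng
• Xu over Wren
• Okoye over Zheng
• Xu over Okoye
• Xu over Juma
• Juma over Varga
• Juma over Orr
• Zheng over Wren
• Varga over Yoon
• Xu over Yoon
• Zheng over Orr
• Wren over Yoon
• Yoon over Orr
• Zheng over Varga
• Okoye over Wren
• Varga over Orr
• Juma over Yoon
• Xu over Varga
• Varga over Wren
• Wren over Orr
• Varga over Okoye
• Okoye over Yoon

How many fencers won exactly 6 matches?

Win totals: Okoye 4, Orr 2, Yoon 2, Wren 3, Juma 3, Varga 4, Xu 5, Zheng 5.
No fencer has exactly 6 wins.

0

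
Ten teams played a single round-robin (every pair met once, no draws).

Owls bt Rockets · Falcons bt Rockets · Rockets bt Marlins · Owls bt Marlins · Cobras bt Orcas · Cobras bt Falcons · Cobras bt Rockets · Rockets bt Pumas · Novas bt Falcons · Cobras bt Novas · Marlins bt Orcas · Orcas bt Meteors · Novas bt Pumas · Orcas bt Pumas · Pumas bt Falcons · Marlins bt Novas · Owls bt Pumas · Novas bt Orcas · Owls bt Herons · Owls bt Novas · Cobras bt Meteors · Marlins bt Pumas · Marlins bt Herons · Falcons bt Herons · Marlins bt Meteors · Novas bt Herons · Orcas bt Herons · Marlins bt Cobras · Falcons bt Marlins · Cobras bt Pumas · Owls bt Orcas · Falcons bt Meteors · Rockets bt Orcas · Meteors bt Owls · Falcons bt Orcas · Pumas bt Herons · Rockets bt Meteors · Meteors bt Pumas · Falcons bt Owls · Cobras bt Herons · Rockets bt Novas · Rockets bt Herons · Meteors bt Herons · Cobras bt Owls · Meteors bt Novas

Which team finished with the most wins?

Win totals: Novas 4, Cobras 8, Falcons 6, Rockets 6, Marlins 6, Meteors 4, Herons 0, Owls 6, Pumas 2, Orcas 3.
Cobras leads with 8 wins (next highest: 6).

Cobras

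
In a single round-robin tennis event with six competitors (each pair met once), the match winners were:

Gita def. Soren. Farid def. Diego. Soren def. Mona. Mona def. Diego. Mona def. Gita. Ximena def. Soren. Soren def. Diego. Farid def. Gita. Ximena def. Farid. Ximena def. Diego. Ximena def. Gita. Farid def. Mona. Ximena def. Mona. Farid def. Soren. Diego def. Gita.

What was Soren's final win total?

Soren's results: beat Mona, Diego; lost to Gita, Ximena, Farid.
That is 2 wins.

2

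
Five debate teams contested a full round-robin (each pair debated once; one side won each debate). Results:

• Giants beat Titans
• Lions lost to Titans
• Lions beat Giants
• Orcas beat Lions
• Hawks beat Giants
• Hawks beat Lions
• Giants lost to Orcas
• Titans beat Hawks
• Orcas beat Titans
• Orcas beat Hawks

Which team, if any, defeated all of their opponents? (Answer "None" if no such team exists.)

Orcas

Orcas has 4 wins out of 4 opponents — a perfect record.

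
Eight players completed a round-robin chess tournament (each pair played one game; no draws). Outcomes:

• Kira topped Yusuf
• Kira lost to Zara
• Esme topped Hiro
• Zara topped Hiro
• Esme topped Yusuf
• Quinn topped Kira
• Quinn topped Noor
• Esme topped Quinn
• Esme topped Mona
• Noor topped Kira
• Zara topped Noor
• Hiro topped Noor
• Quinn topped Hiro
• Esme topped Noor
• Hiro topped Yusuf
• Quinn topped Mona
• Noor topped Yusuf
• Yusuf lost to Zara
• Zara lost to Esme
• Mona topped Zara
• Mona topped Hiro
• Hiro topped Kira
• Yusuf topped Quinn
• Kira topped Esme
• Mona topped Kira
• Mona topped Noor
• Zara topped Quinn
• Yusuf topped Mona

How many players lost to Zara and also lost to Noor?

2

Zara beat: Quinn, Noor, Hiro, Kira, Yusuf.
Noor beat: Kira, Yusuf.
Both beat: Kira, Yusuf — 2.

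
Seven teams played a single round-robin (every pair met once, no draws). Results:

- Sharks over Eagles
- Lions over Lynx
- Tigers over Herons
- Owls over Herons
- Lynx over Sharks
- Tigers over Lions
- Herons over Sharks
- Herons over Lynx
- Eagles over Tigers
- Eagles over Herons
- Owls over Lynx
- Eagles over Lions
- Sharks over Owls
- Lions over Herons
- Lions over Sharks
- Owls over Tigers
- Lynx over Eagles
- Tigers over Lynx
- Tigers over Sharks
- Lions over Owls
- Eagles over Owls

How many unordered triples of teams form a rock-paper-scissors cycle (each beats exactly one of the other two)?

11

Win totals: Sharks 2, Owls 3, Eagles 4, Lynx 2, Lions 4, Tigers 4, Herons 2.
A team with w wins dominates both others in C(w,2) triples; summing gives 1 + 3 + 6 + 1 + 6 + 6 + 1 = 24 transitive triples.
Total triples C(7,3) = 35, so cyclic triples = 35 − 24 = 11.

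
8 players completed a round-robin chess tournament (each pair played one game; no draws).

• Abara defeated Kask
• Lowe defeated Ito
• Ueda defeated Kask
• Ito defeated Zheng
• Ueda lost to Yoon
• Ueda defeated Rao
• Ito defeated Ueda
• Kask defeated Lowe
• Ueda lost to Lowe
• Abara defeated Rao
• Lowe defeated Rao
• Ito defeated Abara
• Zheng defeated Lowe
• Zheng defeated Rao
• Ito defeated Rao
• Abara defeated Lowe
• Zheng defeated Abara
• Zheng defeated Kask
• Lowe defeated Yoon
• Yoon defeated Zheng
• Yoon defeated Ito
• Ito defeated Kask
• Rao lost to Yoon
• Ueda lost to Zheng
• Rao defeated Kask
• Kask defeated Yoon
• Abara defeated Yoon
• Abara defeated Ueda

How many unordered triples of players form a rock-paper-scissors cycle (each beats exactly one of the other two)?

12

Win totals: Abara 5, Ito 5, Kask 2, Lowe 4, Rao 1, Ueda 2, Zheng 5, Yoon 4.
A player with w wins dominates both others in C(w,2) triples; summing gives 10 + 10 + 1 + 6 + 0 + 1 + 10 + 6 = 44 transitive triples.
Total triples C(8,3) = 56, so cyclic triples = 56 − 44 = 12.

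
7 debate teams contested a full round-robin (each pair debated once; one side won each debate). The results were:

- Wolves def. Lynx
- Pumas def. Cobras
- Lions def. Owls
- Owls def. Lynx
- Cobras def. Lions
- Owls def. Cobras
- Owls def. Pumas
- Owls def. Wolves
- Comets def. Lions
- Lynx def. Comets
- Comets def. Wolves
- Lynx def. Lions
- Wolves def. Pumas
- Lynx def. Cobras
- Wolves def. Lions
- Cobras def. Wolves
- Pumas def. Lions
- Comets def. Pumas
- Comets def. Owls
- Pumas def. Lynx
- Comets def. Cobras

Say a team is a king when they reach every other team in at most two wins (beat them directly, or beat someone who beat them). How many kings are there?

Cobras cannot reach Comets in two steps.
Lynx reaches everyone (king).
Pumas reaches everyone (king).
Wolves reaches everyone (king).
Owls reaches everyone (king).
Comets reaches everyone (king).
Lions cannot reach Comets in two steps.
Kings: Lynx, Pumas, Wolves, Owls, Comets — 5.

5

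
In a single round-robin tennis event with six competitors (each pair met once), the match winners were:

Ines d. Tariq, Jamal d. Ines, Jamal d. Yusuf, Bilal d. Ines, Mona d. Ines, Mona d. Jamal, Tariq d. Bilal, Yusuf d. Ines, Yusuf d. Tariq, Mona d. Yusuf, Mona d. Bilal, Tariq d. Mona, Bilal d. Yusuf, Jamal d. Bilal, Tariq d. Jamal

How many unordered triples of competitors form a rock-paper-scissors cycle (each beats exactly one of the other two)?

6

Win totals: Bilal 2, Tariq 3, Ines 1, Yusuf 2, Jamal 3, Mona 4.
A competitor with w wins dominates both others in C(w,2) triples; summing gives 1 + 3 + 0 + 1 + 3 + 6 = 14 transitive triples.
Total triples C(6,3) = 20, so cyclic triples = 20 − 14 = 6.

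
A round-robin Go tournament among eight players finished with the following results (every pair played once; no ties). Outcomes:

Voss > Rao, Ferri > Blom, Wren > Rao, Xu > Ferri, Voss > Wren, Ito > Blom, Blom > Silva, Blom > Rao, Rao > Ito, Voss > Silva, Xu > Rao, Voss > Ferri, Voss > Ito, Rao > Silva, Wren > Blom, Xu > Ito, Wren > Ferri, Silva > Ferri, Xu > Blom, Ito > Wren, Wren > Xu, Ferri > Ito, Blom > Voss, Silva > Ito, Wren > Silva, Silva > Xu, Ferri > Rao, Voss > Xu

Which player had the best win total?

Voss

Win totals: Ito 2, Silva 3, Rao 2, Wren 5, Xu 4, Ferri 3, Blom 3, Voss 6.
Voss leads with 6 wins (next highest: 5).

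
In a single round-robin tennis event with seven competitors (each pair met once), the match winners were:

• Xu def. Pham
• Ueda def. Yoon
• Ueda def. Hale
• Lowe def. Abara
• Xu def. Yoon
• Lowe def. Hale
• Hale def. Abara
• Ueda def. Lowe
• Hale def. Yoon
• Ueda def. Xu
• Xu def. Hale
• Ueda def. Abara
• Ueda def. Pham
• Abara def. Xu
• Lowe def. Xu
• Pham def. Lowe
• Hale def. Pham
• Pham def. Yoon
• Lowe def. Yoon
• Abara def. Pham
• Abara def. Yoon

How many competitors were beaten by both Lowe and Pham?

1

Lowe beat: Yoon, Xu, Hale, Abara.
Pham beat: Yoon, Lowe.
Both beat: Yoon — 1.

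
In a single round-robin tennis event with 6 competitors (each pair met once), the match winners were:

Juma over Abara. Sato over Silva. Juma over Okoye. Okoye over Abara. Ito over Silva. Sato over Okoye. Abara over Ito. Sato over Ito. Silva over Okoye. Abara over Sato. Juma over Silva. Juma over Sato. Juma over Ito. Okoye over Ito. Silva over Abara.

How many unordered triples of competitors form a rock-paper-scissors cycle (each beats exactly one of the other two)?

4

Of the C(6,3) = 20 triples, the cyclic ones are: {Okoye, Silva, Ito}; {Okoye, Sato, Abara}; {Silva, Sato, Abara}; {Silva, Ito, Abara}.
That is 4.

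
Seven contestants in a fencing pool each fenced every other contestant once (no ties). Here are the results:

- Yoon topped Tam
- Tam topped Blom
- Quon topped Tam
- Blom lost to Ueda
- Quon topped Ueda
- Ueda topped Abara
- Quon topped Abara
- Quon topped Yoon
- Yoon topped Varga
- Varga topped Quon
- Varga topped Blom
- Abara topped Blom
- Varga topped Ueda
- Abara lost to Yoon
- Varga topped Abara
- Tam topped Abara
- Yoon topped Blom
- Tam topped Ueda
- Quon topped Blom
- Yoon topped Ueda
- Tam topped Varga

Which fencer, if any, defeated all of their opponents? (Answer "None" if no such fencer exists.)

Highest win total is Yoon with 5 (out of 6 possible).
Yoon lost to Quon, so no fencer went undefeated.

None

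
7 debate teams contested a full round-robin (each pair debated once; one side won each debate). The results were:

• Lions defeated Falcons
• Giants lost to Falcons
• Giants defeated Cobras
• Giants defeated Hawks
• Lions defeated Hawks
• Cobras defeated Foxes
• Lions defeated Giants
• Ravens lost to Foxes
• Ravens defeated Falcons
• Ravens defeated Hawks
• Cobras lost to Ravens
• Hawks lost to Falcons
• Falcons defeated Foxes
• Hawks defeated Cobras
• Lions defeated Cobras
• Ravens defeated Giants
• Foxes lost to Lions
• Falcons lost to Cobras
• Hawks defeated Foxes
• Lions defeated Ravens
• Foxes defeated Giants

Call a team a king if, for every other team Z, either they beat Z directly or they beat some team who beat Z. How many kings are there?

1

Hawks cannot reach Lions in two steps.
Ravens cannot reach Lions in two steps.
Lions reaches everyone (king).
Falcons cannot reach Lions in two steps.
Cobras cannot reach Lions in two steps.
Foxes cannot reach Lions in two steps.
Giants cannot reach Ravens, Lions in two steps.
Kings: Lions — 1.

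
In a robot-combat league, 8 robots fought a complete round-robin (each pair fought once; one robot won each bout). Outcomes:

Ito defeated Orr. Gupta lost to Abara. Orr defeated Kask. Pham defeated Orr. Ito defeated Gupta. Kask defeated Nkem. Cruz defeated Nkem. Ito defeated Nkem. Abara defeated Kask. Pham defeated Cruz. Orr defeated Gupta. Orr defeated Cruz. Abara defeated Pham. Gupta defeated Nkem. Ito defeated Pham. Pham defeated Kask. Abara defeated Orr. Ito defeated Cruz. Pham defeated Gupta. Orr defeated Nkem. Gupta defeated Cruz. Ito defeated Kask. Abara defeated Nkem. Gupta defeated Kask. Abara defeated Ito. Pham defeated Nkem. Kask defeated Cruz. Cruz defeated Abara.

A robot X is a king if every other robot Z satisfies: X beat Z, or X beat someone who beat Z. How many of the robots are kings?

Pham cannot reach Ito in two steps.
Abara reaches everyone (king).
Cruz reaches everyone (king).
Nkem cannot reach Pham, Abara, Cruz, Ito, Gupta, Orr, Kask in two steps.
Ito reaches everyone (king).
Gupta cannot reach Pham, Ito, Orr in two steps.
Orr cannot reach Pham, Ito in two steps.
Kask cannot reach Pham, Ito, Gupta, Orr in two steps.
Kings: Abara, Cruz, Ito — 3.

3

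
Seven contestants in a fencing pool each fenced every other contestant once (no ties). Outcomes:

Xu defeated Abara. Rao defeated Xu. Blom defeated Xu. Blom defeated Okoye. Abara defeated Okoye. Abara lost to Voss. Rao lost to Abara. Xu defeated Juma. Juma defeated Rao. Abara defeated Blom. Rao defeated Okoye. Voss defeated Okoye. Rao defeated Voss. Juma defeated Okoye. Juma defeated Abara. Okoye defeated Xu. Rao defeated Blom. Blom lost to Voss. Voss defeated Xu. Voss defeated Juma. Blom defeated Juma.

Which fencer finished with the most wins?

Voss

Win totals: Voss 5, Juma 3, Rao 4, Okoye 1, Blom 3, Xu 2, Abara 3.
Voss leads with 5 wins (next highest: 4).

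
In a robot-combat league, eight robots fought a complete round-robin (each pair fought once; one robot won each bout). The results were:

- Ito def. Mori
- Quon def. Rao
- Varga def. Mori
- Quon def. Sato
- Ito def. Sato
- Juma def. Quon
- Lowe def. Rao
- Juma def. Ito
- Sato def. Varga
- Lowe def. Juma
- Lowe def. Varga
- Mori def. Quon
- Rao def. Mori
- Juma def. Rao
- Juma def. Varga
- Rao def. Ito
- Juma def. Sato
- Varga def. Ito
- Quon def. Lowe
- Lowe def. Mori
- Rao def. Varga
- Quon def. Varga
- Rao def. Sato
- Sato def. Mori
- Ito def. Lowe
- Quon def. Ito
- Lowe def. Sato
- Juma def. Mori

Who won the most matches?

Juma

Win totals: Lowe 5, Juma 6, Varga 2, Ito 3, Sato 2, Rao 4, Mori 1, Quon 5.
Juma leads with 6 wins (next highest: 5).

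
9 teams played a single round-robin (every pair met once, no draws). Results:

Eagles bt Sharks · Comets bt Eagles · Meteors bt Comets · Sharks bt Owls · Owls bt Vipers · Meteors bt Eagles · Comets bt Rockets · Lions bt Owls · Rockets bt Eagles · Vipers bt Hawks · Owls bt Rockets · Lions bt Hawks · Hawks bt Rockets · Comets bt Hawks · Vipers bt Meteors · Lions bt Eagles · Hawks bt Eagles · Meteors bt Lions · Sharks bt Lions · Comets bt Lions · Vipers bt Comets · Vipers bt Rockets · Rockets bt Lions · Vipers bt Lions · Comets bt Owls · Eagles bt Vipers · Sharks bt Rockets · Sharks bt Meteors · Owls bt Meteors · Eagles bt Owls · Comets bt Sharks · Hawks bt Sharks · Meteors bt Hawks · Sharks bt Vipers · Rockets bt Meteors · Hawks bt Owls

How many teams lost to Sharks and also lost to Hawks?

2

Sharks beat: Owls, Vipers, Rockets, Lions, Meteors.
Hawks beat: Sharks, Eagles, Owls, Rockets.
Both beat: Owls, Rockets — 2.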